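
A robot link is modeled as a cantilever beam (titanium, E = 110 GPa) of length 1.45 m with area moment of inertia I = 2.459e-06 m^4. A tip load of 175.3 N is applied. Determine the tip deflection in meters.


delta = F*L^3/(3*E*I) = 175.3*1.45^3/(3*1.100e+11*2.459e-06)
      = 534.4239625/811470 = 6.5859e-04

6.5859e-04 m


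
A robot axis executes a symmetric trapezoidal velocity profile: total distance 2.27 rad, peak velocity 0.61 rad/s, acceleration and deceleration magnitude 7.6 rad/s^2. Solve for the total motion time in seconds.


t_acc = v/a = 0.61/7.6 = 0.080263 s
d_acc = v^2/(2a) = 0.024480 rad (each ramp)
d_cruise = 2.27 - 2*0.024480 = 2.221040 rad
t_cruise = 2.221040/0.61 = 3.641049 s
t_total = 2*0.080263 + 3.641049 = 3.8016

3.8016 s


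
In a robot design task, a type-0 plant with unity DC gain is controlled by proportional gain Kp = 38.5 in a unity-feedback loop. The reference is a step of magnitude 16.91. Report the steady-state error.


e_ss = R/(1 + Kp) = 16.91/(1 + 38.5) = 16.91/39.5000 = 0.4281

0.4281


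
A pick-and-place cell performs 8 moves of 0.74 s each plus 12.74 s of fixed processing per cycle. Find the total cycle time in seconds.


T = 8*0.74 + 12.74 = 18.6600

18.6600 s


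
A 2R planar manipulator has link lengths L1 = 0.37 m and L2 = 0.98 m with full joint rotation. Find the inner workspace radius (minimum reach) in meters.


r_min = |L1 - L2| = |0.37 - 0.98| = 0.6100

0.6100 m


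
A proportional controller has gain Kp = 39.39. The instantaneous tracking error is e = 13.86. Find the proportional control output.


u_P = Kp * e = 39.39 * 13.86 = 545.9454

545.9454


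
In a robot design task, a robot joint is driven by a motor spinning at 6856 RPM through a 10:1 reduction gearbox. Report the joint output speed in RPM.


omega_joint = omega_motor / N = 6856 / 10 = 685.6000

685.6000 RPM


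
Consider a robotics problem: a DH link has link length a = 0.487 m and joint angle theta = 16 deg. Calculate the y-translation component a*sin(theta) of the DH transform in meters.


a*sin(theta) = 0.487*sin(16 deg) = 0.1342

0.1342 m


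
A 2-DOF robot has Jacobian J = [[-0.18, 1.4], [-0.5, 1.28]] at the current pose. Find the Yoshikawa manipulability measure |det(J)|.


det(J) = -0.18*1.28 - (1.4)*(-0.5) = 0.4696
|det(J)| = 0.4696

0.4696


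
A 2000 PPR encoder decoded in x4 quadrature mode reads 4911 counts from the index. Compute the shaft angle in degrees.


angle = counts * 360 / (PPR*4) = 4911 * 360 / 8000 = 220.9950

220.9950 degrees


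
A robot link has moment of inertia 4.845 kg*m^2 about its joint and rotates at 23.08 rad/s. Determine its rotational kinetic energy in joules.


KE = (1/2)*I*omega^2 = 0.5*4.845*23.08^2 = 1290.4328

1290.4328 J


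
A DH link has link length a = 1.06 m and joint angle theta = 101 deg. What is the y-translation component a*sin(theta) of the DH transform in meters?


a*sin(theta) = 1.06*sin(101 deg) = 1.0405

1.0405 m


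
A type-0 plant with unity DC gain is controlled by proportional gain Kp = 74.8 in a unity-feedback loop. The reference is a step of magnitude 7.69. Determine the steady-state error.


e_ss = R/(1 + Kp) = 7.69/(1 + 74.8) = 7.69/75.8000 = 0.1015

0.1015


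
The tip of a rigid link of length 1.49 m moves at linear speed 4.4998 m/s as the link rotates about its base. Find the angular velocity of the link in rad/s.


omega = v / L = 4.4998 / 1.49 = 3.0200

3.0200 rad/s


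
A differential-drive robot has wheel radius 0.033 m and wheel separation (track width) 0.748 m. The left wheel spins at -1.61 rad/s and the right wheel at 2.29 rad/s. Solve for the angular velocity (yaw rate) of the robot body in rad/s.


omega = r*(wR - wL)/L = 0.033*(2.29 - (-1.61))/0.748 = 0.1721

0.1721 rad/s


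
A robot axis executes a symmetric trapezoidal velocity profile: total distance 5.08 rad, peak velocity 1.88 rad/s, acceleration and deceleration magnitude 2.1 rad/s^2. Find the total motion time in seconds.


t_acc = v/a = 1.88/2.1 = 0.895238 s
d_acc = v^2/(2a) = 0.841524 rad (each ramp)
d_cruise = 5.08 - 2*0.841524 = 3.396952 rad
t_cruise = 3.396952/1.88 = 1.806889 s
t_total = 2*0.895238 + 1.806889 = 3.5974

3.5974 s


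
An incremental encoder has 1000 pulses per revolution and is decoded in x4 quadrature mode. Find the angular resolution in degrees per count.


resolution = 360 / (PPR * 4) = 360 / 4000 = 0.0900

0.0900 degrees


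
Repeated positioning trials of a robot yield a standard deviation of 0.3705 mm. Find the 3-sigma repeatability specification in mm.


repeatability = 3*sigma = 3*0.3705 = 1.1115

1.1115 mm


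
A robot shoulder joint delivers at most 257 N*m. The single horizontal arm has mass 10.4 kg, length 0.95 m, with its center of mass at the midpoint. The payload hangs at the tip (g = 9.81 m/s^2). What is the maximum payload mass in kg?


tau_arm = m_arm*g*(L/2) = 10.4*9.81*0.95/2 = 48.4614 N*m
tau_payload = tau_max - tau_arm = 257 - 48.4614 = 208.5386
m_payload = tau_payload / (g*L) = 208.5386 / (9.81*0.95) = 22.3766

22.3766 kg


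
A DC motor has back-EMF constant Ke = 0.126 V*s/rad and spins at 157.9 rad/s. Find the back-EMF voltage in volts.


V_emf = Ke * omega = 0.126*157.9 = 19.8954

19.8954 V


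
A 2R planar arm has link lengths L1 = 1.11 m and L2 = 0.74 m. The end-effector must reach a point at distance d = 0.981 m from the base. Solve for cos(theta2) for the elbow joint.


cos(th2) = (d^2 - L1^2 - L2^2)/(2*L1*L2) = (0.981^2 - 1.11^2 - 0.74^2)/(2*1.11*0.74) = -0.4975

-0.4975


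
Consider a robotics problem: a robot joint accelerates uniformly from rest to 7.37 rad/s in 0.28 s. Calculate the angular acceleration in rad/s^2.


alpha = delta_omega / t = 7.37 / 0.28 = 26.3214

26.3214 rad/s^2


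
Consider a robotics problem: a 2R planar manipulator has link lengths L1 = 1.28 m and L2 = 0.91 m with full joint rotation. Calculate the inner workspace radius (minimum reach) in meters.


r_min = |L1 - L2| = |1.28 - 0.91| = 0.3700

0.3700 m


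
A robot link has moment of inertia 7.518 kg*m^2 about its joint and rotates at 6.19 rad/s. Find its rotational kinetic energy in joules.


KE = (1/2)*I*omega^2 = 0.5*7.518*6.19^2 = 144.0302

144.0302 J


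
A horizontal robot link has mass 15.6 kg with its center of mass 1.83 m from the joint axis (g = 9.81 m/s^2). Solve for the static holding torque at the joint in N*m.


tau = m*g*L = 15.6 * 9.81 * 1.83 = 280.0559

280.0559 N*m


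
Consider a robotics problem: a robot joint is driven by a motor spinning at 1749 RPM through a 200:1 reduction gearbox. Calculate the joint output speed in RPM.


omega_joint = omega_motor / N = 1749 / 200 = 8.7450

8.7450 RPM


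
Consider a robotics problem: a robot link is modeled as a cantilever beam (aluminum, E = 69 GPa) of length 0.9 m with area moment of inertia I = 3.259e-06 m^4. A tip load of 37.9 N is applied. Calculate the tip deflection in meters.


delta = F*L^3/(3*E*I) = 37.9*0.9^3/(3*6.900e+10*3.259e-06)
      = 27.6291/674613 = 4.0955e-05

4.0955e-05 m


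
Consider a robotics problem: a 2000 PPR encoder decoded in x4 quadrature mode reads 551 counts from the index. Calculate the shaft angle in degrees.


angle = counts * 360 / (PPR*4) = 551 * 360 / 8000 = 24.7950

24.7950 degrees


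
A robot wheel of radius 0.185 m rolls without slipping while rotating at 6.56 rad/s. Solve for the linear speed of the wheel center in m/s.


v = omega * r = 6.56 * 0.185 = 1.2136

1.2136 m/s


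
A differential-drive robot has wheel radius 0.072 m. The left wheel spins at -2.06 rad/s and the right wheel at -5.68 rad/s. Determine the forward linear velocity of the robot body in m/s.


v = r*(wR + wL)/2 = 0.072*(-5.68 + -2.06)/2 = -0.2786

-0.2786 m/s


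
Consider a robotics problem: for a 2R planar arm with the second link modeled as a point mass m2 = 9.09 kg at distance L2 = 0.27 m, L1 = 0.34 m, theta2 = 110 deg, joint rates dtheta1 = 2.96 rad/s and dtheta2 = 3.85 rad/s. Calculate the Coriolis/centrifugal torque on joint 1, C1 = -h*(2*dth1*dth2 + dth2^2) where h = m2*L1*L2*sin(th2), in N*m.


h = m2*L1*L2*sin(th2) = 9.09*0.34*0.27*sin(110 deg) = 0.784138
C1 = -h*(2*2.96*3.85 + 3.85^2) = -0.784138*37.6145 = -29.4950

-29.4950 N*m


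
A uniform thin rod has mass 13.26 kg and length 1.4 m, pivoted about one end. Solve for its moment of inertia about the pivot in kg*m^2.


I = (1/3)*m*L^2 = (1/3)*13.26*1.4^2 = 8.6632

8.6632 kg*m^2


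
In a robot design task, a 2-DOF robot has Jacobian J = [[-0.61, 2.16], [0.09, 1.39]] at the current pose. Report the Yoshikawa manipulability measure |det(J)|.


det(J) = -0.61*1.39 - (2.16)*(0.09) = -1.0423
|det(J)| = 1.0423

1.0423


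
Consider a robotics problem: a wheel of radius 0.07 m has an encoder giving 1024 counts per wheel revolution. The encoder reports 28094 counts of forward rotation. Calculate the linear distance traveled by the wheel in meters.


revs = 28094/1024 = 27.435547
d = revs * 2*pi*r = 27.435547 * 2*pi*0.07 = 12.0668

12.0668 m


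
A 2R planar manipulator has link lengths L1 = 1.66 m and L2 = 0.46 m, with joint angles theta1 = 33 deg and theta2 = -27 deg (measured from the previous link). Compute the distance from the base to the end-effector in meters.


x = L1*cos(th1) + L2*cos(th1+th2) = 1.849673
y = L1*sin(th1) + L2*sin(th1+th2) = 0.952184
d = sqrt(x^2 + y^2) = sqrt(3.421290 + 0.906654) = 2.0804

2.0804 m


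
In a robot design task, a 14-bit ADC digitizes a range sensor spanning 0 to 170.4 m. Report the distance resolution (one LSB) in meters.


res = range / 2^n = 170.4/2^14 = 170.4/16384 = 0.0104

0.0104 m


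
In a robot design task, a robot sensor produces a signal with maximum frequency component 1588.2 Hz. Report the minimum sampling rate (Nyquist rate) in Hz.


f_s,min = 2*f_max = 2*1588.2 = 3176.4000

3176.4000 Hz


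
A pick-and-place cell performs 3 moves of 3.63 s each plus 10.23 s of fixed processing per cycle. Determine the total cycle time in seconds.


T = 3*3.63 + 10.23 = 21.1200

21.1200 s


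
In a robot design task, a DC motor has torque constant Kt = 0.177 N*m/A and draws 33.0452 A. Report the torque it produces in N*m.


tau = Kt * I = 0.177*33.0452 = 5.8490

5.8490 N*m


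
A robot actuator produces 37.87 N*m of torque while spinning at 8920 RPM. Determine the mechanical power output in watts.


omega = 8920 * 2*pi/60 = 934.100216 rad/s
P = tau * omega = 37.87 * 934.100216 = 35374.3752

35374.3752 W


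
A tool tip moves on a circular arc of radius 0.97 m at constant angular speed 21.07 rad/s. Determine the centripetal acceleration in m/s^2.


a_c = omega^2 * r = 21.07^2 * 0.97 = 430.6266

430.6266 m/s^2


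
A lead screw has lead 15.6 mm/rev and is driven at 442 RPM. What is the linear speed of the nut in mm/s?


v = lead * (RPM/60) = 15.6*442/60 = 114.9200

114.9200 mm/s


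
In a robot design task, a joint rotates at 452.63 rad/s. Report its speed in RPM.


RPM = 452.63 * 60/(2*pi) = 4322.2981

4322.2981 RPM


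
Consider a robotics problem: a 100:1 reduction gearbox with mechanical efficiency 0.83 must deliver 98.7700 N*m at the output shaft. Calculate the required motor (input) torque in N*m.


tau_in = tau_out / (N * eta) = 98.7700 / (100 * 0.83) = 1.1900

1.1900 N*m


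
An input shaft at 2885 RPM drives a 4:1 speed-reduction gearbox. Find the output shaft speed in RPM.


omega_out = omega_in / N = 2885 / 4 = 721.2500

721.2500 RPM


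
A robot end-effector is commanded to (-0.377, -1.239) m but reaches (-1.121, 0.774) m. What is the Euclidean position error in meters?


dx = -1.121 - (-0.377) = -0.7440, dy = 0.774 - (-1.239) = 2.0130
err = sqrt(0.553536 + 4.052169) = 2.1461

2.1461 m


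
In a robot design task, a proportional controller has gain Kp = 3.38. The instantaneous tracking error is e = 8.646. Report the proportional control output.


u_P = Kp * e = 3.38 * 8.646 = 29.2235

29.2235


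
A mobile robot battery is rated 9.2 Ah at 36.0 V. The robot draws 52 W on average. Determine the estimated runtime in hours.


E = 9.2*36.0 = 331.2000 Wh
t = E/P = 331.2000/52 = 6.3692

6.3692 hours


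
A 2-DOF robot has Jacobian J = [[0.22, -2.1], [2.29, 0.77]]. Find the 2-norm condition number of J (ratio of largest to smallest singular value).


JJ^T eigenvalues: trace(JJ^T) = 10.2954, det(JJ^T) = det(J)^2 = 24.78446656
s_max^2 = (10.2954 + sqrt(6.85739492))/2 = 6.45703141
s_min^2 = (10.2954 - sqrt(6.85739492))/2 = 3.83836859
kappa = s_max/s_min = sqrt(6.45703141/3.83836859) = 1.2970

1.2970


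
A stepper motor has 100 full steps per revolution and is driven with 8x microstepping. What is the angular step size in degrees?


step = 360/(100*8) = 360/800 = 0.4500

0.4500 degrees


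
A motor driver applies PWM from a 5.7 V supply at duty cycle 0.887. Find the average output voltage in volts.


V_avg = V_supply * D = 5.7*0.887 = 5.0559

5.0559 V


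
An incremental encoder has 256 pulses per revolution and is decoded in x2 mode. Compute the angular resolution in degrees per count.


resolution = 360 / (PPR * 2) = 360 / 512 = 0.7031

0.7031 degrees


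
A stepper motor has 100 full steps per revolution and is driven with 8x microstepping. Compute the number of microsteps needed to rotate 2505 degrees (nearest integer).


step_size = 360/(100*8) = 360/800 = 0.450000 deg
n = 2505/(360/800) = 2505*800/360 = 5566.6667 -> 5567

5567 steps


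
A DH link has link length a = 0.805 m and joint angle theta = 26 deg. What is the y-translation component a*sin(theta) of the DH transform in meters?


a*sin(theta) = 0.805*sin(26 deg) = 0.3529

0.3529 m


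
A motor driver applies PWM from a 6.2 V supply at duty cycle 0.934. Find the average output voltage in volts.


V_avg = V_supply * D = 6.2*0.934 = 5.7908

5.7908 V


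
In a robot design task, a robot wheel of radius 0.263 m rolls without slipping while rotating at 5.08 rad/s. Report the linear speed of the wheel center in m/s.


v = omega * r = 5.08 * 0.263 = 1.3360

1.3360 m/s


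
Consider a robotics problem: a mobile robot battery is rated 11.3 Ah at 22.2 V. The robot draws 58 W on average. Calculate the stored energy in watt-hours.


E = capacity * V = 11.3*22.2 = 250.8600

250.8600 Wh


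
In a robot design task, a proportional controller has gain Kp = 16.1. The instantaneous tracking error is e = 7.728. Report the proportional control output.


u_P = Kp * e = 16.1 * 7.728 = 124.4208

124.4208


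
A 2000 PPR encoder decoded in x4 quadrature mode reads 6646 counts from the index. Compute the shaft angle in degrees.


angle = counts * 360 / (PPR*4) = 6646 * 360 / 8000 = 299.0700

299.0700 degrees


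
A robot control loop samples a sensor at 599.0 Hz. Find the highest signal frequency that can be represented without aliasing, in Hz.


f_max = f_s/2 = 599.0/2 = 299.5000

299.5000 Hz


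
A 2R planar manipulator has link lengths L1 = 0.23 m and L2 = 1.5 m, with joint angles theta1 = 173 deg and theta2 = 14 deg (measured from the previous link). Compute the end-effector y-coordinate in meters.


y = L1*sin(th1) + L2*sin(th1+th2) = 0.23*sin(173 deg) + 1.5*sin(187 deg) = -0.1548

-0.1548 m


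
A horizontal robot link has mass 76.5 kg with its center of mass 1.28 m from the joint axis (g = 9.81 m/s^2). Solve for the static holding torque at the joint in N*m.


tau = m*g*L = 76.5 * 9.81 * 1.28 = 960.5952

960.5952 N*m


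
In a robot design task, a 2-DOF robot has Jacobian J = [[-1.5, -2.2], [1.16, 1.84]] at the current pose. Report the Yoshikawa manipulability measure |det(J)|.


det(J) = -1.5*1.84 - (-2.2)*(1.16) = -0.2080
|det(J)| = 0.2080

0.2080


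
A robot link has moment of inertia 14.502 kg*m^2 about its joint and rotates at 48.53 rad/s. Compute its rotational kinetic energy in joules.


KE = (1/2)*I*omega^2 = 0.5*14.502*48.53^2 = 17077.2717

17077.2717 J


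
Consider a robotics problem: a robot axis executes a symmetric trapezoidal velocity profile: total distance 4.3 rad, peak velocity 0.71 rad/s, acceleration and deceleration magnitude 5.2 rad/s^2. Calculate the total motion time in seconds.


t_acc = v/a = 0.71/5.2 = 0.136538 s
d_acc = v^2/(2a) = 0.048471 rad (each ramp)
d_cruise = 4.3 - 2*0.048471 = 4.203058 rad
t_cruise = 4.203058/0.71 = 5.919800 s
t_total = 2*0.136538 + 5.919800 = 6.1929

6.1929 s


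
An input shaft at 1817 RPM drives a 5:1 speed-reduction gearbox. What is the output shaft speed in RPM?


omega_out = omega_in / N = 1817 / 5 = 363.4000

363.4000 RPM


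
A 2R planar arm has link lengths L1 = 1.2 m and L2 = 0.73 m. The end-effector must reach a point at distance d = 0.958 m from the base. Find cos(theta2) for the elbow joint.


cos(th2) = (d^2 - L1^2 - L2^2)/(2*L1*L2) = (0.958^2 - 1.2^2 - 0.73^2)/(2*1.2*0.73) = -0.6022

-0.6022


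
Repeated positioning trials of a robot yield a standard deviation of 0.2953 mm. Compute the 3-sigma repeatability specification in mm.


repeatability = 3*sigma = 3*0.2953 = 0.8859

0.8859 mm


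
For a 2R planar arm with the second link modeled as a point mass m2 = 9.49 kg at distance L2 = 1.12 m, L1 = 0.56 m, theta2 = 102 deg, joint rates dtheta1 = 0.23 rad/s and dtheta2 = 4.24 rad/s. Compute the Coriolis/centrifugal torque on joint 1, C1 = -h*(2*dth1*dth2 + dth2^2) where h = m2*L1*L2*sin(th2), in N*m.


h = m2*L1*L2*sin(th2) = 9.49*0.56*1.12*sin(102 deg) = 5.822060
C1 = -h*(2*0.23*4.24 + 4.24^2) = -5.822060*19.9280 = -116.0220

-116.0220 N*m


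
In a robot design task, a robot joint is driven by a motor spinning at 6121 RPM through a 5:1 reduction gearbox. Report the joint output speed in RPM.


omega_joint = omega_motor / N = 6121 / 5 = 1224.2000

1224.2000 RPM


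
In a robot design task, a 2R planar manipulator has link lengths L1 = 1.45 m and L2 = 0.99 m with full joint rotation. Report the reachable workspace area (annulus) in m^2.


r_max = L1 + L2 = 2.4400, r_min = |L1 - L2| = 0.4600
A = pi*(r_max^2 - r_min^2) = pi*(5.9536 - 0.2116) = 18.0390

18.0390 m^2


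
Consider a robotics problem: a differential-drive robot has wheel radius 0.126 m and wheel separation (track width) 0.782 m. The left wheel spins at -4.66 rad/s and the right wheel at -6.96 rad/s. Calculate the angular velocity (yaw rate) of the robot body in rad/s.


omega = r*(wR - wL)/L = 0.126*(-6.96 - (-4.66))/0.782 = -0.3706

-0.3706 rad/s


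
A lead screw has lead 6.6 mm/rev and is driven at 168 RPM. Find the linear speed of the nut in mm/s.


v = lead * (RPM/60) = 6.6*168/60 = 18.4800

18.4800 mm/s


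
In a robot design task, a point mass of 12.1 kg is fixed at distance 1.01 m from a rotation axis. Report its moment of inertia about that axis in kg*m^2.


I = m*r^2 = 12.1*1.01^2 = 12.3432

12.3432 kg*m^2


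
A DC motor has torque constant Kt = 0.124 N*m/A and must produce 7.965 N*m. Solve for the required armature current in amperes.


I = tau / Kt = 7.965/0.124 = 64.2339

64.2339 A


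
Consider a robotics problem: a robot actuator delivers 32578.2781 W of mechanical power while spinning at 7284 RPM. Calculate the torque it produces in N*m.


omega = 7284 * 2*pi/60 = 762.778696 rad/s
tau = P / omega = 32578.2781 / 762.778696 = 42.7100

42.7100 N*m


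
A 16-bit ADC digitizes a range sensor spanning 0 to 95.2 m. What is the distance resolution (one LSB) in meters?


res = range / 2^n = 95.2/2^16 = 95.2/65536 = 0.0015

0.0015 m


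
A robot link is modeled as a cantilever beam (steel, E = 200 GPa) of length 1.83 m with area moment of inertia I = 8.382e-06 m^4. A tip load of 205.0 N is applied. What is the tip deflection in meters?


delta = F*L^3/(3*E*I) = 205.0*1.83^3/(3*2.000e+11*8.382e-06)
      = 1256.339835/5029200 = 2.4981e-04

2.4981e-04 m


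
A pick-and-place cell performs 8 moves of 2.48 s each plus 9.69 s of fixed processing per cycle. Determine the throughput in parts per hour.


T_cycle = 8*2.48 + 9.69 = 29.5300 s
rate = 3600/T = 121.9099

121.9099 parts/hour


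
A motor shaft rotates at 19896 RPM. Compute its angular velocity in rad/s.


omega = 19896 * 2*pi/60 = 2083.5042

2083.5042 rad/s


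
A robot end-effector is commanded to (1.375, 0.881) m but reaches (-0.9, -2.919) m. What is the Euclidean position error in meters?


dx = -0.9 - (1.375) = -2.2750, dy = -2.919 - (0.881) = -3.8000
err = sqrt(5.175625 + 14.440000) = 4.4290

4.4290 m


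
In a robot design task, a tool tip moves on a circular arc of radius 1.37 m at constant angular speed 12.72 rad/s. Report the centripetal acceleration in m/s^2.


a_c = omega^2 * r = 12.72^2 * 1.37 = 221.6638

221.6638 m/s^2


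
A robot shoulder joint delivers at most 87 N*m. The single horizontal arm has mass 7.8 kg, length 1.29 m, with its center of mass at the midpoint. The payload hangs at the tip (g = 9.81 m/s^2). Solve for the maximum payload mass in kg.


tau_arm = m_arm*g*(L/2) = 7.8*9.81*1.29/2 = 49.3541 N*m
tau_payload = tau_max - tau_arm = 87 - 49.3541 = 37.6459
m_payload = tau_payload / (g*L) = 37.6459 / (9.81*1.29) = 2.9748

2.9748 kg


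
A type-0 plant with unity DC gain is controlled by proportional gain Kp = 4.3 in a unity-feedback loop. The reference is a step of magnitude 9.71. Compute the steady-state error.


e_ss = R/(1 + Kp) = 9.71/(1 + 4.3) = 9.71/5.3000 = 1.8321

1.8321


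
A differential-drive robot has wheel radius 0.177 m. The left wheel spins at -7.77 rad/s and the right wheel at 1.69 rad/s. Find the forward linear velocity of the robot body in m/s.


v = r*(wR + wL)/2 = 0.177*(1.69 + -7.77)/2 = -0.5381

-0.5381 m/s


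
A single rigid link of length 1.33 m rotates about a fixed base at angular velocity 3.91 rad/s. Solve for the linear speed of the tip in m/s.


v = L*omega = 1.33 * 3.91 = 5.2003

5.2003 m/s


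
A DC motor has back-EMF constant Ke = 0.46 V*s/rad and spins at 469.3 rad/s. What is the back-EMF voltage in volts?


V_emf = Ke * omega = 0.46*469.3 = 215.8780

215.8780 V


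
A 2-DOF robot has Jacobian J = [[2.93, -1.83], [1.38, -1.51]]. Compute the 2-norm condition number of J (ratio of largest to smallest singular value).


JJ^T eigenvalues: trace(JJ^T) = 16.1183, det(JJ^T) = det(J)^2 = 3.60582121
s_max^2 = (16.1183 + sqrt(245.37631005))/2 = 15.89139601
s_min^2 = (16.1183 - sqrt(245.37631005))/2 = 0.22690399
kappa = s_max/s_min = sqrt(15.89139601/0.22690399) = 8.3687

8.3687


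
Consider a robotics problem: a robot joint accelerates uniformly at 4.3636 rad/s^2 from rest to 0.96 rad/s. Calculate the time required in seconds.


t = delta_omega / alpha = 0.96 / 4.3636 = 0.2200

0.2200 s


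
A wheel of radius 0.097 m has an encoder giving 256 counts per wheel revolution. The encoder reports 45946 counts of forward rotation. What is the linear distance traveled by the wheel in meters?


revs = 45946/256 = 179.476562
d = revs * 2*pi*r = 179.476562 * 2*pi*0.097 = 109.3854

109.3854 m


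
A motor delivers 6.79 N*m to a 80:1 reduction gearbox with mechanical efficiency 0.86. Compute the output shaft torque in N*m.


tau_out = tau_in * N * eta = 6.79 * 80 * 0.86 = 467.1520

467.1520 N*m


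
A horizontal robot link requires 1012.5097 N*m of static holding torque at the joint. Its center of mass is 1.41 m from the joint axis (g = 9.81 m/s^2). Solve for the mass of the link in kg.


m = tau / (g*L) = 1012.5097 / (9.81 * 1.41) = 73.2000

73.2000 kg


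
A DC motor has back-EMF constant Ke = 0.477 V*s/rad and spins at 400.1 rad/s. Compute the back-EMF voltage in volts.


V_emf = Ke * omega = 0.477*400.1 = 190.8477

190.8477 V


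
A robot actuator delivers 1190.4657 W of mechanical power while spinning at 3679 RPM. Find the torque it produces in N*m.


omega = 3679 * 2*pi/60 = 385.263979 rad/s
tau = P / omega = 1190.4657 / 385.263979 = 3.0900

3.0900 N*m


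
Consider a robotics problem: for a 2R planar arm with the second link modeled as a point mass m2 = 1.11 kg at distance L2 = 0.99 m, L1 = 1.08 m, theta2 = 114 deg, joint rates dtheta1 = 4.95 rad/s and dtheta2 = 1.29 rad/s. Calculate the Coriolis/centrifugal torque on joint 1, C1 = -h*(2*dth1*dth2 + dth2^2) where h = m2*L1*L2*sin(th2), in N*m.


h = m2*L1*L2*sin(th2) = 1.11*1.08*0.99*sin(114 deg) = 1.084207
C1 = -h*(2*4.95*1.29 + 1.29^2) = -1.084207*14.4351 = -15.6506

-15.6506 N*m


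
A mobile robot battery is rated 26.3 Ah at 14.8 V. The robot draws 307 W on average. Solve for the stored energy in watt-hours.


E = capacity * V = 26.3*14.8 = 389.2400

389.2400 Wh


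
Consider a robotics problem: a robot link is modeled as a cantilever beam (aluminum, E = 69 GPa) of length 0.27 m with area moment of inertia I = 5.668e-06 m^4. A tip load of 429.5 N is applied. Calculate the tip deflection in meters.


delta = F*L^3/(3*E*I) = 429.5*0.27^3/(3*6.900e+10*5.668e-06)
      = 8.4538485/1173276 = 7.2053e-06

7.2053e-06 m


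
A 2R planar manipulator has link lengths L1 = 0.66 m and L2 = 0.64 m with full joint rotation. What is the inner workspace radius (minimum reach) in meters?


r_min = |L1 - L2| = |0.66 - 0.64| = 0.0200

0.0200 m


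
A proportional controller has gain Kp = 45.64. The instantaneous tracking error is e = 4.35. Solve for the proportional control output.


u_P = Kp * e = 45.64 * 4.35 = 198.5340

198.5340


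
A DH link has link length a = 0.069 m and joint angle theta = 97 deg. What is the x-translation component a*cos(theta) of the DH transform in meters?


a*cos(theta) = 0.069*cos(97 deg) = -0.0084

-0.0084 m


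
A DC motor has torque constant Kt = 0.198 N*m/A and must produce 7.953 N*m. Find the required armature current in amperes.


I = tau / Kt = 7.953/0.198 = 40.1667

40.1667 A


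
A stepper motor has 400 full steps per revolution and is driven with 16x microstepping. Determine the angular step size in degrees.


step = 360/(400*16) = 360/6400 = 0.0563

0.0563 degrees


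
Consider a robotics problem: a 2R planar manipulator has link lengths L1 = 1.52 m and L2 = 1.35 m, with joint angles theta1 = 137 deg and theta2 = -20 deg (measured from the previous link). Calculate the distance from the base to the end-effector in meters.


x = L1*cos(th1) + L2*cos(th1+th2) = -1.724545
y = L1*sin(th1) + L2*sin(th1+th2) = 2.239496
d = sqrt(x^2 + y^2) = sqrt(2.974055 + 5.015342) = 2.8266

2.8266 m


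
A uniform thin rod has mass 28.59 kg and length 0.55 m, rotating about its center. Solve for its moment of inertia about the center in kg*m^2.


I = (1/12)*m*L^2 = (1/12)*28.59*0.55^2 = 0.7207

0.7207 kg*m^2


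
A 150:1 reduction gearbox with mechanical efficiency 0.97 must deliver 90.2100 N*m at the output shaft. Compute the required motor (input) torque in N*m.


tau_in = tau_out / (N * eta) = 90.2100 / (150 * 0.97) = 0.6200

0.6200 N*m


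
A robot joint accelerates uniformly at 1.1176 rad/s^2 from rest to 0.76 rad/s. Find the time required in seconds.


t = delta_omega / alpha = 0.76 / 1.1176 = 0.6800

0.6800 s


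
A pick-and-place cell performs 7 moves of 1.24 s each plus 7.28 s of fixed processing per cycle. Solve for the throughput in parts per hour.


T_cycle = 7*1.24 + 7.28 = 15.9600 s
rate = 3600/T = 225.5639

225.5639 parts/hour


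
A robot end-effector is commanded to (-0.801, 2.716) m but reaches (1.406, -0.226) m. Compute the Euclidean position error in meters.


dx = 1.406 - (-0.801) = 2.2070, dy = -0.226 - (2.716) = -2.9420
err = sqrt(4.870849 + 8.655364) = 3.6778

3.6778 m


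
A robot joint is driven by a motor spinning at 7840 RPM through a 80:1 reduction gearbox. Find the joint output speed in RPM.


omega_joint = omega_motor / N = 7840 / 80 = 98.0000

98.0000 RPM


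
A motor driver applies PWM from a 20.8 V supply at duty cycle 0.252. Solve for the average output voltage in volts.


V_avg = V_supply * D = 20.8*0.252 = 5.2416

5.2416 V


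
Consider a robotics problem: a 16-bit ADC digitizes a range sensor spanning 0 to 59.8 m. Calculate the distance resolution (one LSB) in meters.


res = range / 2^n = 59.8/2^16 = 59.8/65536 = 9.1248e-04

9.1248e-04 m


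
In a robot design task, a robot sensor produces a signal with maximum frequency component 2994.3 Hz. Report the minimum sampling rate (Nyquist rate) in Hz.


f_s,min = 2*f_max = 2*2994.3 = 5988.6000

5988.6000 Hz


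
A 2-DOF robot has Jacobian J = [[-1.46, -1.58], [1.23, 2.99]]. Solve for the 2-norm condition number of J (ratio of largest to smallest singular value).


JJ^T eigenvalues: trace(JJ^T) = 15.0810, det(JJ^T) = det(J)^2 = 5.86608400
s_max^2 = (15.0810 + sqrt(203.97222500))/2 = 14.68144225
s_min^2 = (15.0810 - sqrt(203.97222500))/2 = 0.39955775
kappa = s_max/s_min = sqrt(14.68144225/0.39955775) = 6.0617

6.0617


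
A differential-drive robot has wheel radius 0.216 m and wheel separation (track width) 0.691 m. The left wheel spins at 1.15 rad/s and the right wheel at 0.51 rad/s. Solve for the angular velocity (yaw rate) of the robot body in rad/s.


omega = r*(wR - wL)/L = 0.216*(0.51 - (1.15))/0.691 = -0.2001

-0.2001 rad/s


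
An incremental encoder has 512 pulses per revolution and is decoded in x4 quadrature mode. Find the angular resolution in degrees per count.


resolution = 360 / (PPR * 4) = 360 / 2048 = 0.1758

0.1758 degrees


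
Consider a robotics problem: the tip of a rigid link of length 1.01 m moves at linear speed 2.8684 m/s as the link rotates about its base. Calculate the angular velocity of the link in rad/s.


omega = v / L = 2.8684 / 1.01 = 2.8400

2.8400 rad/s


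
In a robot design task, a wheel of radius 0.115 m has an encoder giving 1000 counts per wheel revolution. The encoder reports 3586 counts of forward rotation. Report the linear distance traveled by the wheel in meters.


revs = 3586/1000 = 3.586000
d = revs * 2*pi*r = 3.586000 * 2*pi*0.115 = 2.5911

2.5911 m


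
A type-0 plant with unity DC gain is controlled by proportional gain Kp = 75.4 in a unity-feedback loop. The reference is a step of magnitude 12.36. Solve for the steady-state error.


e_ss = R/(1 + Kp) = 12.36/(1 + 75.4) = 12.36/76.4000 = 0.1618

0.1618


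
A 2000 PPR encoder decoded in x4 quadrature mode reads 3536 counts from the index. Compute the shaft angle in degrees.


angle = counts * 360 / (PPR*4) = 3536 * 360 / 8000 = 159.1200

159.1200 degrees


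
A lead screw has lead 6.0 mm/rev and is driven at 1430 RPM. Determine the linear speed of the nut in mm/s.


v = lead * (RPM/60) = 6.0*1430/60 = 143.0000

143.0000 mm/s


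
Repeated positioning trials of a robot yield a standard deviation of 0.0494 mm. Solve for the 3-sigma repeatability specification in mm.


repeatability = 3*sigma = 3*0.0494 = 0.1482

0.1482 mm


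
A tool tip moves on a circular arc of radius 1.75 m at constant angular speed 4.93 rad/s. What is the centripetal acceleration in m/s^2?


a_c = omega^2 * r = 4.93^2 * 1.75 = 42.5336

42.5336 m/s^2


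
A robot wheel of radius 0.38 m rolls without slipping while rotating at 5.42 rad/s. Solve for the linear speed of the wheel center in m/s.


v = omega * r = 5.42 * 0.38 = 2.0596

2.0596 m/s


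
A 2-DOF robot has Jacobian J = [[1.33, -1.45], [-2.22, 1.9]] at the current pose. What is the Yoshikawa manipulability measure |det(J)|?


det(J) = 1.33*1.9 - (-1.45)*(-2.22) = -0.6920
|det(J)| = 0.6920

0.6920


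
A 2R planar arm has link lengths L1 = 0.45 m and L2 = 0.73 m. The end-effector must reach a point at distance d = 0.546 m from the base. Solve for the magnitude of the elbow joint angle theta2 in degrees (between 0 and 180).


cos(th2) = (d^2 - L1^2 - L2^2)/(2*L1*L2) = (0.546^2 - 0.45^2 - 0.73^2)/(2*0.45*0.73) = -0.66557686
th2 = acos(-0.66557686) = 131.7266 deg

131.7266 degrees


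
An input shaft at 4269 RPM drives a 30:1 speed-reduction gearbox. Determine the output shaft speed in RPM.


omega_out = omega_in / N = 4269 / 30 = 142.3000

142.3000 RPM


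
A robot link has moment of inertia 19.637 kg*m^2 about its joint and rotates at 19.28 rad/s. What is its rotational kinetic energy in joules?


KE = (1/2)*I*omega^2 = 0.5*19.637*19.28^2 = 3649.7171

3649.7171 J


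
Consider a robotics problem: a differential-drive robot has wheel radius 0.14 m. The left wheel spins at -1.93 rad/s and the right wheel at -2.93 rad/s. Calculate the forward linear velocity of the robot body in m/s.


v = r*(wR + wL)/2 = 0.14*(-2.93 + -1.93)/2 = -0.3402

-0.3402 m/s


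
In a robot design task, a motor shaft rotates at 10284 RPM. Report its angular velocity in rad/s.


omega = 10284 * 2*pi/60 = 1076.9380

1076.9380 rad/s


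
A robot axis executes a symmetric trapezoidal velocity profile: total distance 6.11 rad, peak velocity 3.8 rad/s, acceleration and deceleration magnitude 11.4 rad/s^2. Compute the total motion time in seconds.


t_acc = v/a = 3.8/11.4 = 0.333333 s
d_acc = v^2/(2a) = 0.633333 rad (each ramp)
d_cruise = 6.11 - 2*0.633333 = 4.843334 rad
t_cruise = 4.843334/3.8 = 1.274562 s
t_total = 2*0.333333 + 1.274562 = 1.9412

1.9412 s


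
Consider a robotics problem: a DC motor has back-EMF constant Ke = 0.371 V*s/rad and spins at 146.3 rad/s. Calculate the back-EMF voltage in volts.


V_emf = Ke * omega = 0.371*146.3 = 54.2773

54.2773 V


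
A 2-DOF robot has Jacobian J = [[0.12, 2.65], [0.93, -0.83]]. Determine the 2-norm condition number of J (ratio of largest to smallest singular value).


JJ^T eigenvalues: trace(JJ^T) = 8.5907, det(JJ^T) = det(J)^2 = 6.57460881
s_max^2 = (8.5907 + sqrt(47.50169125))/2 = 7.74142354
s_min^2 = (8.5907 - sqrt(47.50169125))/2 = 0.84927646
kappa = s_max/s_min = sqrt(7.74142354/0.84927646) = 3.0192

3.0192


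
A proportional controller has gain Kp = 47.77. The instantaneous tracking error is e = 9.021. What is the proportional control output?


u_P = Kp * e = 47.77 * 9.021 = 430.9332

430.9332


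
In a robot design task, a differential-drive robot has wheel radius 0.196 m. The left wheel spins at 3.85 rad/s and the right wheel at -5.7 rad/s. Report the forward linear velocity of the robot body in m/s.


v = r*(wR + wL)/2 = 0.196*(-5.7 + 3.85)/2 = -0.1813

-0.1813 m/s


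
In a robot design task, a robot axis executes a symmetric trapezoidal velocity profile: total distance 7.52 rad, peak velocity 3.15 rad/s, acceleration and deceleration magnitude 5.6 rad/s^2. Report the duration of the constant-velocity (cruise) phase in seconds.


t_acc = v/a = 0.562500 s, d_acc = v^2/(2a) = 0.885938 rad each
d_cruise = 7.52 - 2*0.885938 = 5.748124 rad
t_cruise = d_cruise/v = 5.748124/3.15 = 1.8248

1.8248 s


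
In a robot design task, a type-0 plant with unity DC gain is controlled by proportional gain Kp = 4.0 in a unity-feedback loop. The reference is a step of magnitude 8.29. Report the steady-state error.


e_ss = R/(1 + Kp) = 8.29/(1 + 4.0) = 8.29/5.0000 = 1.6580

1.6580


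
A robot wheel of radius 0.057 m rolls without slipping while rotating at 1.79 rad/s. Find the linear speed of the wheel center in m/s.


v = omega * r = 1.79 * 0.057 = 0.1020

0.1020 m/s


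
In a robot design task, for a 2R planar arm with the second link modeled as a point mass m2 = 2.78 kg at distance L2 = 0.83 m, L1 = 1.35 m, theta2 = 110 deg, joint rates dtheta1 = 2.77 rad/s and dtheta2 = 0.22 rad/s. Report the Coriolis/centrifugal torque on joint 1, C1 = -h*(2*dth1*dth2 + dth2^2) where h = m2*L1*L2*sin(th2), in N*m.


h = m2*L1*L2*sin(th2) = 2.78*1.35*0.83*sin(110 deg) = 2.927133
C1 = -h*(2*2.77*0.22 + 0.22^2) = -2.927133*1.2672 = -3.7093

-3.7093 N*m


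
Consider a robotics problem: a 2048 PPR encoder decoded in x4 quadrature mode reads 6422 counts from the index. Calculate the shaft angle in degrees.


angle = counts * 360 / (PPR*4) = 6422 * 360 / 8192 = 282.2168

282.2168 degrees


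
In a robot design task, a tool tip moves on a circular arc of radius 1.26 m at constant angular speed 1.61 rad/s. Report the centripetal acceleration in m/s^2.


a_c = omega^2 * r = 1.61^2 * 1.26 = 3.2660

3.2660 m/s^2


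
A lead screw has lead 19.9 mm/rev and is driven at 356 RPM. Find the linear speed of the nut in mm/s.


v = lead * (RPM/60) = 19.9*356/60 = 118.0733

118.0733 mm/s


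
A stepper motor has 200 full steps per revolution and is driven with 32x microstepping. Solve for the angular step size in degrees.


step = 360/(200*32) = 360/6400 = 0.0563

0.0563 degrees


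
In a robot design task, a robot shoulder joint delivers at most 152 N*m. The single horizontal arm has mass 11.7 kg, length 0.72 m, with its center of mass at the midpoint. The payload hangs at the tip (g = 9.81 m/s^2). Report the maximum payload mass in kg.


tau_arm = m_arm*g*(L/2) = 11.7*9.81*0.72/2 = 41.3197 N*m
tau_payload = tau_max - tau_arm = 152 - 41.3197 = 110.6803
m_payload = tau_payload / (g*L) = 110.6803 / (9.81*0.72) = 15.6700

15.6700 kg


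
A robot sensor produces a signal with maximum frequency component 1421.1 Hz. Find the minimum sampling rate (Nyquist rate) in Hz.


f_s,min = 2*f_max = 2*1421.1 = 2842.2000

2842.2000 Hz


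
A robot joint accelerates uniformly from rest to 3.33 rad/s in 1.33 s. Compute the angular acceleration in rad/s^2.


alpha = delta_omega / t = 3.33 / 1.33 = 2.5038

2.5038 rad/s^2


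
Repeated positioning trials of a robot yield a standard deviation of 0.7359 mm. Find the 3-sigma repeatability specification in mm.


repeatability = 3*sigma = 3*0.7359 = 2.2077

2.2077 mm


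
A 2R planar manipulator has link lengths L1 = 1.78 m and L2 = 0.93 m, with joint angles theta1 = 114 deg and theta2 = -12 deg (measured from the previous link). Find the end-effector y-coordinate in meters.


y = L1*sin(th1) + L2*sin(th1+th2) = 1.78*sin(114 deg) + 0.93*sin(102 deg) = 2.5358

2.5358 m


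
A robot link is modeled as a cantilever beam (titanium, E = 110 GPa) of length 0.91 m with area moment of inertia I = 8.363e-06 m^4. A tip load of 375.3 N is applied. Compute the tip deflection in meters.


delta = F*L^3/(3*E*I) = 375.3*0.91^3/(3*1.100e+11*8.363e-06)
      = 282.8151963/2759790 = 1.0248e-04

1.0248e-04 m


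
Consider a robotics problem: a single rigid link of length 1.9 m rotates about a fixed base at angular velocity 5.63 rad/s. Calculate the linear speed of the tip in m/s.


v = L*omega = 1.9 * 5.63 = 10.6970

10.6970 m/s


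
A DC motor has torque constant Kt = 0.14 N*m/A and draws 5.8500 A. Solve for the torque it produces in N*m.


tau = Kt * I = 0.14*5.8500 = 0.8190

0.8190 N*m


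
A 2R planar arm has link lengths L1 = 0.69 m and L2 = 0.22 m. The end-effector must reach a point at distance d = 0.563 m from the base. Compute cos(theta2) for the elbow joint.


cos(th2) = (d^2 - L1^2 - L2^2)/(2*L1*L2) = (0.563^2 - 0.69^2 - 0.22^2)/(2*0.69*0.22) = -0.6836

-0.6836


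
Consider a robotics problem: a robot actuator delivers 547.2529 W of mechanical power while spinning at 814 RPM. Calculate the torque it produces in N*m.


omega = 814 * 2*pi/60 = 85.241881 rad/s
tau = P / omega = 547.2529 / 85.241881 = 6.4200

6.4200 N*m


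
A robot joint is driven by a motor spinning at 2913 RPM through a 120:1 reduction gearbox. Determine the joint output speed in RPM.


omega_joint = omega_motor / N = 2913 / 120 = 24.2750

24.2750 RPM


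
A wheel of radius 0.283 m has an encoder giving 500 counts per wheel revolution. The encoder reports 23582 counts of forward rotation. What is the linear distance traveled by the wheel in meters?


revs = 23582/500 = 47.164000
d = revs * 2*pi*r = 47.164000 * 2*pi*0.283 = 83.8643

83.8643 m


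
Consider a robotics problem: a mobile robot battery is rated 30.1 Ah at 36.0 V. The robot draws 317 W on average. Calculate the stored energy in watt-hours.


E = capacity * V = 30.1*36.0 = 1083.6000

1083.6000 Wh
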